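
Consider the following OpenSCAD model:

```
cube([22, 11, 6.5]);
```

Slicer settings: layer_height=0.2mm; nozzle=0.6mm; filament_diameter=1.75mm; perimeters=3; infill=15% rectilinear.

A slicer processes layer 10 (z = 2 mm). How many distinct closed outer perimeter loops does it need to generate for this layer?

1

At z = 2 mm: the cube (footprint 22×11) is included at this height. The result has 1 disconnected region.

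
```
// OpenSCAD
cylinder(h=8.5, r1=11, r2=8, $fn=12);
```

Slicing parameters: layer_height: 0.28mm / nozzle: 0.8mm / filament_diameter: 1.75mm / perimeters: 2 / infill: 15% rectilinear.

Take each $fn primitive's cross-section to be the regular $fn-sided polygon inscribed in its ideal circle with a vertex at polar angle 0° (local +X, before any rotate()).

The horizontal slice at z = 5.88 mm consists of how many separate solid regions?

1

At z = 5.88 mm: the cone contributes a regular 12-gon of circumradius 8.925 (interpolated between r1=11 and r2=8 at t=0.692). The result has 1 disconnected region.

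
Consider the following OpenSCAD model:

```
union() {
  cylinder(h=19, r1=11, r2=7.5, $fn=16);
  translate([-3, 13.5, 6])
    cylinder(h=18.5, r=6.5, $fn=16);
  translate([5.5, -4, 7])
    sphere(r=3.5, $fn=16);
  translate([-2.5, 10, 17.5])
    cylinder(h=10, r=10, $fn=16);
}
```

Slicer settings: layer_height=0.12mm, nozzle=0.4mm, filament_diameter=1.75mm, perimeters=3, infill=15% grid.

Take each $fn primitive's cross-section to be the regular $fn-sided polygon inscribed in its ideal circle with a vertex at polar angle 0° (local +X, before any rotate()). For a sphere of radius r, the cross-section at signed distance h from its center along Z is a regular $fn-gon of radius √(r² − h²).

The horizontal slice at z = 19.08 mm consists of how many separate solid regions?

At z = 19.08 mm: the cone does not reach this height (z outside [0, 19]); the r=6.5 cylinder at (-3, 13.5) gives a regular 16-gon of circumradius 6.5 (constant along its height); the sphere at (5.5, -4) does not reach this height (|z−center|=12.080 > r=3.5); the cylinder at (-2.5, 10): section is a regular 16-gon, circumradius r=10; Combining (union): the regions partially overlap (shared area 129.08 mm²), so overlapping operands fuse into one piece — 1 connected region. The result has 1 disconnected region.

1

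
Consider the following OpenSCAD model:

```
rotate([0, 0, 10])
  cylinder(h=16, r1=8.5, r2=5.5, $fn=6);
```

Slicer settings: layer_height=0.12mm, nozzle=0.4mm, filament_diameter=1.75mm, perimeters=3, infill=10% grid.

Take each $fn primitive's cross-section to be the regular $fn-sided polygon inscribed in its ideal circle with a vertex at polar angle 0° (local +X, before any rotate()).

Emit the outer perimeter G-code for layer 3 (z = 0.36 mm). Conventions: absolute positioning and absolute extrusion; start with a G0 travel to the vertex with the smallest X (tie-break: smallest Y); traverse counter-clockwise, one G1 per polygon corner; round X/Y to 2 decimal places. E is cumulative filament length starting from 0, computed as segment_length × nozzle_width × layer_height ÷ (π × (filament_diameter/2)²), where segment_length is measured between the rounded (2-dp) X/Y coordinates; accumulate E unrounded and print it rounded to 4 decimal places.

G0 X-8.30 Y-1.46 Z0.36
G1 X-2.88 Y-7.92 E0.1683
G1 X5.42 Y-6.46 E0.3365
G1 X8.30 Y1.46 E0.5046
G1 X2.88 Y7.92 E0.6729
G1 X-5.42 Y6.46 E0.8411
G1 X-8.30 Y-1.46 E1.0093

At z = 0.36 mm: the cone: at t=0.022 of its height the radius interpolates to r₁+(r₂−r₁)t = 8.432, giving a regular 6-gon of that circumradius; (whole slice rotated 10° about Z — lengths, areas and connectivity unchanged). The outline is a single polygon with 6 vertices. Extrusion per mm of travel: 0.4 × 0.12 / (π × 0.875²) = 0.019956. Accumulating E over each segment gives final E = 1.0093.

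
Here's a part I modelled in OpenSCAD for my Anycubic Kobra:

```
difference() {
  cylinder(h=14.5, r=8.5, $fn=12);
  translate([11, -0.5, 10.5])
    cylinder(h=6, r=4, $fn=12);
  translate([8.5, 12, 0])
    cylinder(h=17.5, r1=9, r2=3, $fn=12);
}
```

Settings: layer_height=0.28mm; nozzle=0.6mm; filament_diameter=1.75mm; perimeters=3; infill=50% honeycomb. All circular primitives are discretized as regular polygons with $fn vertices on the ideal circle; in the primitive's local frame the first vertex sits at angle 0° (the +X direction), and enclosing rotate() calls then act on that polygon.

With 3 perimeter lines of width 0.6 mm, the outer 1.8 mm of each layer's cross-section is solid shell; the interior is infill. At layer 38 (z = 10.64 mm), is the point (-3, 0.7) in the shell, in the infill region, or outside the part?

At z = 10.64 mm: the r=8.5 cylinder gives a regular 12-gon of circumradius 8.5 (constant along its height); the r=4 cylinder at (11, -0.5) contributes a regular 12-gon of circumradius 4; the cone at (8.5, 12): at t=0.608 of its height the radius interpolates to r₁+(r₂−r₁)t = 5.352, giving a regular 12-gon of that circumradius; Taking the first minus the rest: starting from the r=8.5 cylinder, the r=4 cylinder at (11, -0.5) partially overlaps it — only the 3.95 mm² overlap (of its 48.00 mm²) is removed, clipping the outline; the cone at (8.5, 12) misses the remaining region (no effect) — 1 connected region. Overall, the cross-section is a single solid region. The nearest boundary edge runs (-8.50, 0.00)→(-7.36, 4.25); distance from the point to it = 5.13 mm. The point is inside the cross-section and 5.13 mm from the nearest boundary — more than the 1.8 mm shell width (3 × 0.6), so it's in the infill interior.

infill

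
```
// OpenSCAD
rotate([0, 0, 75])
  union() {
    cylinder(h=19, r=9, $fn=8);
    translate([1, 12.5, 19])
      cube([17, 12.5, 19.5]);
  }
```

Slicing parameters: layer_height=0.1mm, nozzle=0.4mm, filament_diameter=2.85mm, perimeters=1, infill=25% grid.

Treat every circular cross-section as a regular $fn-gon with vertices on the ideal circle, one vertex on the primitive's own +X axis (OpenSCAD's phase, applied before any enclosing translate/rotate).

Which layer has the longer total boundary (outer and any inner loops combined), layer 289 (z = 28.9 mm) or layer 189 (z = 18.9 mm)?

layer 289 (z = 28.9 mm)

Layer 289 (z = 28.9): the cylinder does not reach this height (z outside [0, 19]); the 17×12.5 cube at (1, 12.5) contributes its full rectangle (perimeter 59.00 mm); Combining (union): only the 17×12.5 cube at (1, 12.5) is present, so the union is just that shape — boundary = 59.00 mm; (whole slice rotated 75° about Z — lengths, areas and connectivity unchanged). So its perimeter = 59.00 mm. Layer 189 (z = 18.9): the cylinder: section is a regular 8-gon, circumradius r=9 (perimeter = 2·8·9.000·sin(180°/8) = 55.11 mm); the cube at (1, 12.5) does not reach this height (z outside [19, 38.5]); Combining (union): only the r=9 cylinder is present, so the union is just that shape — boundary = 55.11 mm; (whole slice rotated 75° about Z — lengths, areas and connectivity unchanged). So its perimeter = 55.11 mm. Layer 289 is larger (59.00 vs 55.11 mm).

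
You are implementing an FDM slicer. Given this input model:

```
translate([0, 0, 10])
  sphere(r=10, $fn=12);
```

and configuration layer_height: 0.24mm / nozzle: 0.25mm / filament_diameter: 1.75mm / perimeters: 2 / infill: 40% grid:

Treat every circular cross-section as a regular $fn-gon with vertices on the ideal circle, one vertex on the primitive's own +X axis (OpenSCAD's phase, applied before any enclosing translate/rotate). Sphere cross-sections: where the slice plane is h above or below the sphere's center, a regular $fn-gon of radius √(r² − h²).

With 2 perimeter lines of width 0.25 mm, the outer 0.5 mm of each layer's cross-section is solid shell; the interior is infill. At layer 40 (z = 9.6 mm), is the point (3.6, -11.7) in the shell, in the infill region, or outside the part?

At z = 9.6 mm: the sphere: section is a regular 12-gon, circumradius = √(r²−h²) = √(10²−0.4²) = 9.992. Overall, the cross-section is a single solid region. The nearest boundary edge runs (-0.00, -9.99)→(5.00, -8.65); distance from the point to it = 2.58 mm. The point is not inside any of the regions above, so it lies outside the cross-section (2.58 mm from the nearest boundary).

outside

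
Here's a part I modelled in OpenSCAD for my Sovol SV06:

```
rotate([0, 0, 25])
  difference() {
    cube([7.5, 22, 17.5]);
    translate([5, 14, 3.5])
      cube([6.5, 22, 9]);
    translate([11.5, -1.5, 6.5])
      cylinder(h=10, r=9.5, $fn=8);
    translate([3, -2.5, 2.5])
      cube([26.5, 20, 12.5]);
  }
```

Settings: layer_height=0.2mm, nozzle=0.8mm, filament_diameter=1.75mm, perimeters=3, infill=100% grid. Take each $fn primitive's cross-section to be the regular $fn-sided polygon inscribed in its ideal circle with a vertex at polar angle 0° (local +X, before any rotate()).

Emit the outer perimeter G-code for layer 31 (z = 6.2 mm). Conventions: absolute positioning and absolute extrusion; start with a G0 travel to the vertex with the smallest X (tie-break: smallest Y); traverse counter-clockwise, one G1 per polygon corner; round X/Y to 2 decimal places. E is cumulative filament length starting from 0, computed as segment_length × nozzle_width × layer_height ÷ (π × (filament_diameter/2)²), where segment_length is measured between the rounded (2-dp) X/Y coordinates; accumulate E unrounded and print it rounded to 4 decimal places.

G0 X-9.30 Y19.94 Z6.20
G1 X0.00 Y0.00 E1.4636
G1 X2.72 Y1.27 E1.6633
G1 X-4.68 Y17.13 E2.8275
G1 X-2.86 Y17.97 E2.9608
G1 X-4.77 Y22.05 E3.2605
G1 X-9.30 Y19.94 E3.5929

At z = 6.2 mm: the 7.5×22 cube contributes its full rectangle; the cube at (5, 14) is present — its section is the full 6.5×22 rectangle; the cylinder at (11.5, -1.5) does not reach this height (z outside [6.5, 16.5]); the cube at (3, -2.5) (footprint 26.5×20) is included at this height; Subtracting the remaining from the first: starting from the 7.5×22 cube, the 6.5×22 cube at (5, 14) partially overlaps it — only the 20.00 mm² overlap (of its 143.00 mm²) is removed, clipping the outline; the 26.5×20 cube at (3, -2.5) partially overlaps it — only the 70.00 mm² overlap (of its 530.00 mm²) is removed, clipping the outline — 1 connected region; (whole slice rotated 25° about Z — lengths, areas and connectivity unchanged). The outline is a single polygon with 6 vertices. Extrusion per mm of travel: 0.8 × 0.2 / (π × 0.875²) = 0.066520. Accumulating E over each segment gives final E = 3.5929.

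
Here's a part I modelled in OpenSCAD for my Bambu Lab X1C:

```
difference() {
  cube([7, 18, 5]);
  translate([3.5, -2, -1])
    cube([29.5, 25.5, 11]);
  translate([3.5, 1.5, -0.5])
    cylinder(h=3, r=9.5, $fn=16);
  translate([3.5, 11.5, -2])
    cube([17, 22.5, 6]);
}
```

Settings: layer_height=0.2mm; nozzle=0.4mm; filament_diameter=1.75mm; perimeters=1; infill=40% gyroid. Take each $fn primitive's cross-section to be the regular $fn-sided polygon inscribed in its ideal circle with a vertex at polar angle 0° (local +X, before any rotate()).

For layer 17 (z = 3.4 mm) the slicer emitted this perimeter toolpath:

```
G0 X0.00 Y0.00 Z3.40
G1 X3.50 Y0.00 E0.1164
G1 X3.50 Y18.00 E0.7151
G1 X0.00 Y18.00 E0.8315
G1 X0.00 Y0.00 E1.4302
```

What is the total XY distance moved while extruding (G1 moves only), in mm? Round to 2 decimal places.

Sum the Euclidean lengths of each G1 segment: total = 43.00 mm.

43.00 mm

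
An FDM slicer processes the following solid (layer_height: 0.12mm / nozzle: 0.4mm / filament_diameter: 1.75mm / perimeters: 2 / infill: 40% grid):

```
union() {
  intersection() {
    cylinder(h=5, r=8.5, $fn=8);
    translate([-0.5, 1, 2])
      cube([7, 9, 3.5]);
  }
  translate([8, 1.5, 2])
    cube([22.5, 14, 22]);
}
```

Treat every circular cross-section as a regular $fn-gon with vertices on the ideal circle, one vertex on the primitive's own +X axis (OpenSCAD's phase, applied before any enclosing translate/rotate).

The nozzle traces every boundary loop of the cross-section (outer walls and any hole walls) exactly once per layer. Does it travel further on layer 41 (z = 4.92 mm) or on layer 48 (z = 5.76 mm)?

layer 41 (z = 4.92 mm)

Layer 41 (z = 4.92): the cylinder: section is a regular 8-gon, circumradius r=8.5 (perimeter = 2·8·8.500·sin(180°/8) = 52.04 mm); the cube at (-0.5, 1) is present — its section is the full 7×9 rectangle (perimeter 32.00 mm); Taking the intersection: the 7×9 cube at (-0.5, 1) partially overlaps the r=8.5 cylinder; clipping to the common part keeps 43.46 mm² — boundary = 26.45 mm; the 22.5×14 cube at (8, 1.5) contributes its full rectangle (perimeter 73.00 mm); Merging all regions: the 2 present regions are separate (no shared area or edge), so areas and boundary lengths simply add and each stays a separate island — boundary = 99.45 mm. So its perimeter = 99.45 mm. Layer 48 (z = 5.76): the cylinder is not intersected at this z (z outside [0, 5]); the cube at (-0.5, 1) does not reach this height (z outside [2, 5.5]); Taking the intersection: at least one operand is absent at this height, so nothing remains; the 22.5×14 cube at (8, 1.5) contributes its full rectangle (perimeter 73.00 mm); Combining (union): only the 22.5×14 cube at (8, 1.5) is present, so the union is just that shape — boundary = 73.00 mm. So its perimeter = 73.00 mm. Layer 41 is larger (99.45 vs 73.00 mm).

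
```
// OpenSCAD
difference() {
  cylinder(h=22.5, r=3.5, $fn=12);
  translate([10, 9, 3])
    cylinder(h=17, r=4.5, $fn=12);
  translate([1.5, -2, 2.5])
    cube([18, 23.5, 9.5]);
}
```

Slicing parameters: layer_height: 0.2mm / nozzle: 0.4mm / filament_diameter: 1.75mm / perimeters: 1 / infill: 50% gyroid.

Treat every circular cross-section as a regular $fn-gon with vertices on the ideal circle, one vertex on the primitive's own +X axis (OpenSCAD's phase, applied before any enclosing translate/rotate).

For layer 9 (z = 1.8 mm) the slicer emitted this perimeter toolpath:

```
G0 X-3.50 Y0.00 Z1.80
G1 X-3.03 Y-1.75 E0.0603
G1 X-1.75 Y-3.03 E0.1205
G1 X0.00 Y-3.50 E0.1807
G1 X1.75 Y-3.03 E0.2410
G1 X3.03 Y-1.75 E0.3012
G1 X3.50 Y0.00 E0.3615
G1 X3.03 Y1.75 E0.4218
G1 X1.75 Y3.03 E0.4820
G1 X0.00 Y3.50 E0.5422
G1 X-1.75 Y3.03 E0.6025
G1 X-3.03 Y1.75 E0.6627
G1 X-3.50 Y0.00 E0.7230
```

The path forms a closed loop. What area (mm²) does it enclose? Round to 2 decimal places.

36.74 mm²

Apply the shoelace formula to the sequence of (X, Y) vertices; enclosed area = 36.74 mm².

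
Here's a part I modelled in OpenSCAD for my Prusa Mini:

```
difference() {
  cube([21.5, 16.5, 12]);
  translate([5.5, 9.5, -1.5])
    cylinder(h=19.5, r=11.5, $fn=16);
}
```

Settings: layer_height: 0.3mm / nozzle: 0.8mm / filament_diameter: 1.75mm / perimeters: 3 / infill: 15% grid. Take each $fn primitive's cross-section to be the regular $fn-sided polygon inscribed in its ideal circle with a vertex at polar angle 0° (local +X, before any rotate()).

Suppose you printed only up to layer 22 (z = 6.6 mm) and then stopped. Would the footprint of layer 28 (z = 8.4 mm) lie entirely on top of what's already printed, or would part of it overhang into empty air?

entirely on top

Compare the two slices. At z = 6.6: the cube (footprint 21.5×16.5) is included at this height (area 354.75 mm²); the cylinder at (5.5, 9.5): section is a regular 16-gon, circumradius r=11.5 (area = (16/2)·11.500²·sin(360°/16) = 404.88 mm²); After the difference (first − rest): starting from the 21.5×16.5 cube (354.75 mm²), the r=11.5 cylinder at (5.5, 9.5) partially overlaps it — only the 258.19 mm² overlap (of its 404.88 mm²) is removed, clipping the outline — area = 96.56 mm². At z = 8.4: the 21.5×16.5 cube contributes its full rectangle (area 354.75 mm²); the r=11.5 cylinder at (5.5, 9.5) contributes a regular 16-gon of circumradius 11.5 (area = (16/2)·11.500²·sin(360°/16) = 404.88 mm²); After the difference (first − rest): starting from the 21.5×16.5 cube (354.75 mm²), the r=11.5 cylinder at (5.5, 9.5) partially overlaps it — only the 258.19 mm² overlap (of its 404.88 mm²) is removed, clipping the outline — area = 96.56 mm². Checking containment: the cross-section at z = 8.4 is a subset of the cross-section at z = 6.6.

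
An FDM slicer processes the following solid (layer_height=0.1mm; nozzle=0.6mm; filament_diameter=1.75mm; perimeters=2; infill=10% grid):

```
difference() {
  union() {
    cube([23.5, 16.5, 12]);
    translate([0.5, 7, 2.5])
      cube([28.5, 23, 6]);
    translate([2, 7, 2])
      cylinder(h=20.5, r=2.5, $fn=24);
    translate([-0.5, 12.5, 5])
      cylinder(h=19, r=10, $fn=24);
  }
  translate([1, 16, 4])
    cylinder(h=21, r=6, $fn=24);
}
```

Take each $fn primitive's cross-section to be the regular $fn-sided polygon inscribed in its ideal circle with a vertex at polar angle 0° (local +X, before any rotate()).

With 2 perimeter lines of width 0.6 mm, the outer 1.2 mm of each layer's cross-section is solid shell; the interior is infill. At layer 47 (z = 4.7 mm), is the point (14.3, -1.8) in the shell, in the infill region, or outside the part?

At z = 4.7 mm: the 23.5×16.5 cube contributes its full rectangle; the cube at (0.5, 7) (footprint 28.5×23) is included at this height; the r=2.5 cylinder at (2, 7) gives a regular 24-gon of circumradius 2.5 (constant along its height); the cylinder at (-0.5, 12.5) is absent (z outside [5, 24]); Taking the union: the regions partially overlap (shared area 236.93 mm²), so overlapping operands fuse into one piece — 1 connected region; the r=6 cylinder at (1, 16) contributes a regular 24-gon of circumradius 6; Taking the first minus the rest: starting from that combined region, the r=6 cylinder at (1, 16) partially overlaps it — only the 65.07 mm² overlap (of its 111.81 mm²) is removed, clipping the outline — 1 connected region. Overall, the cross-section is a single solid region. The nearest boundary edge runs (23.50, 0.00)→(0.00, 0.00); distance from the point to it = 1.80 mm. The point is not inside any of the regions above, so it lies outside the cross-section (1.80 mm from the nearest boundary).

outside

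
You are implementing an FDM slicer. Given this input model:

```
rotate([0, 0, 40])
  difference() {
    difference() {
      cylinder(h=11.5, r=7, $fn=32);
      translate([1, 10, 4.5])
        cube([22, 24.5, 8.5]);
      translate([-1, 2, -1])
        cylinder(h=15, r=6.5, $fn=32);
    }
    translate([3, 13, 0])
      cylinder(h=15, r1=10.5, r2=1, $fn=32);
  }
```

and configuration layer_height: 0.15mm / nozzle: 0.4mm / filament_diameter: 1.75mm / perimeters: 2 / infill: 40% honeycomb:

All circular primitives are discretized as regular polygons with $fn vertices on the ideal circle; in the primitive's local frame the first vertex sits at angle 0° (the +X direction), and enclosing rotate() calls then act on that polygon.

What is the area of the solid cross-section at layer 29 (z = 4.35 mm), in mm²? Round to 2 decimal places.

At z = 4.35 mm: the cylinder: section is a regular 32-gon, circumradius r=7 (area = (32/2)·7.000²·sin(360°/32) = 152.95 mm²); the cube at (1, 10) is absent (z outside [4.5, 13]); the r=6.5 cylinder at (-1, 2) gives a regular 32-gon of circumradius 6.5 (constant along its height) (area = (32/2)·6.500²·sin(360°/32) = 131.88 mm²); After the difference (first − rest): starting from the r=7 cylinder (152.95 mm²), the r=6.5 cylinder at (-1, 2) partially overlaps it — only the 111.70 mm² overlap (of its 131.88 mm²) is removed, clipping the outline — area = 41.25 mm²; the cone at (3, 13): at t=0.290 of its height the radius interpolates to r₁+(r₂−r₁)t = 7.745, giving a regular 32-gon of that circumradius (area = (32/2)·7.745²·sin(360°/32) = 187.24 mm²); After the difference (first − rest): starting from that combined region (41.25 mm²), the cone at (3, 13) misses the remaining region (no effect) — area = 41.25 mm²; (whole slice rotated 40° about Z — lengths, areas and connectivity unchanged). Overall, the cross-section is a single solid region. Net area = 41.25 mm².

41.25 mm²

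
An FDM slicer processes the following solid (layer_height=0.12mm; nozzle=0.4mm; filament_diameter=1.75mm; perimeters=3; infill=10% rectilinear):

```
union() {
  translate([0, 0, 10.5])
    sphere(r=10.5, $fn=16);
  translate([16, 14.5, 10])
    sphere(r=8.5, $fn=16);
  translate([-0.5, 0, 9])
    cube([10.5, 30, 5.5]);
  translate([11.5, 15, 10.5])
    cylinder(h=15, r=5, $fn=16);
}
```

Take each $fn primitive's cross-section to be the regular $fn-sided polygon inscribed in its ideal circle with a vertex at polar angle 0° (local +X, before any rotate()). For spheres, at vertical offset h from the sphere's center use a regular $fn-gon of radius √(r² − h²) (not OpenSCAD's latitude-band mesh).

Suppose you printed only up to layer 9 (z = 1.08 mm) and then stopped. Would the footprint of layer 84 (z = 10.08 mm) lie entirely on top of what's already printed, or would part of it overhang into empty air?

Compare the two slices. At z = 1.08: the r=10.5 sphere slices to a regular 16-gon of circumradius 4.638 (√(r²−h²) with h=9.42 from center) (area = (16/2)·4.638²·sin(360°/16) = 65.86 mm²); the sphere at (16, 14.5) does not reach this height (|z−center|=8.920 > r=8.5); the cube at (-0.5, 0) is not intersected at this z (z outside [9, 14.5]); the cylinder at (11.5, 15) does not reach this height (z outside [10.5, 25.5]); Taking the union: only the r=10.5 sphere is present, so the union is just that shape — area = 65.86 mm². At z = 10.08: the sphere: section is a regular 16-gon, circumradius = √(r²−h²) = √(10.5²−0.42²) = 10.492 (area = (16/2)·10.492²·sin(360°/16) = 336.99 mm²); the r=8.5 sphere at (16, 14.5) slices to a regular 16-gon of circumradius 8.500 (√(r²−h²) with h=0.08 from center) (area = (16/2)·8.500²·sin(360°/16) = 221.17 mm²); the cube at (-0.5, 0) (footprint 10.5×30) is included at this height (area 315.00 mm²); the cylinder at (11.5, 15) is absent (z outside [10.5, 25.5]); Combining (union): the regions partially overlap — summed areas 873.16 mm² minus the doubly-counted overlap 108.15 mm² gives 765.00 mm² — area = 765.00 mm². Checking containment: at z = 10.08 the cross-section extends beyond the z = 1.08 cross-section by about 699.14 mm².

part overhangs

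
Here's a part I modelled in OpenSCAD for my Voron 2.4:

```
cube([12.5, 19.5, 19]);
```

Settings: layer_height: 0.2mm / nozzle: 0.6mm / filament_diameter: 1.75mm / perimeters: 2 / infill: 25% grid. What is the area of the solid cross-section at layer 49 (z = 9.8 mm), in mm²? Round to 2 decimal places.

At z = 9.8 mm: the cube is present — its section is the full 12.5×19.5 rectangle (area 243.75 mm²). Overall, the cross-section is a single solid region. Net area = 243.75 mm².

243.75 mm²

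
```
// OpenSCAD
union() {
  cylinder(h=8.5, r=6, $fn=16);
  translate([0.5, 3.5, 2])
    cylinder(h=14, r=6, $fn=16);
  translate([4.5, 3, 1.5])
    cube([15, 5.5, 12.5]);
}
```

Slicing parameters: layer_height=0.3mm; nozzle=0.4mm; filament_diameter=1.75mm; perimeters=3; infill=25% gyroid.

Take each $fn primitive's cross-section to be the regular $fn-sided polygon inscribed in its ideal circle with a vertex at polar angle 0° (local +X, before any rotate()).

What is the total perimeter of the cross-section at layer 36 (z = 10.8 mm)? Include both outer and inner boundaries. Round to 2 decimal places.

At z = 10.8 mm: the cylinder does not reach this height (z outside [0, 8.5]); the r=6 cylinder at (0.5, 3.5) contributes a regular 16-gon of circumradius 6 (perimeter = 2·16·6.000·sin(180°/16) = 37.46 mm); the 15×5.5 cube at (4.5, 3) contributes its full rectangle (perimeter 41.00 mm); Taking the union: the regions partially overlap (shared area 6.80 mm²), so the edge portions inside another operand are dropped and the merged outline is re-measured after clipping — boundary = 66.17 mm. Overall, the cross-section is a single solid region. Total boundary length (outer) = 66.17 mm.

66.17 mm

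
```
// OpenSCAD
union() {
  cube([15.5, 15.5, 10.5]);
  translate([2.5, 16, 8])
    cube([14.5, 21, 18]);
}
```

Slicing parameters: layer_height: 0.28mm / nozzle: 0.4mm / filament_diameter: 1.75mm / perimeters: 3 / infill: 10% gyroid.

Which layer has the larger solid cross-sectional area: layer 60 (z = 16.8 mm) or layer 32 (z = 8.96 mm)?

Layer 60 (z = 16.8): the cube is not intersected at this z (z outside [0, 10.5]); the cube at (2.5, 16) is present — its section is the full 14.5×21 rectangle (area 304.50 mm²); Combining (union): only the 14.5×21 cube at (2.5, 16) is present, so the union is just that shape — area = 304.50 mm². So its area = 304.50 mm². Layer 32 (z = 8.96): the 15.5×15.5 cube contributes its full rectangle (area 240.25 mm²); the cube at (2.5, 16) is present — its section is the full 14.5×21 rectangle (area 304.50 mm²); Merging all regions: the 2 present regions are separate (no shared area or edge), so areas and boundary lengths simply add and each stays a separate island — area = 544.75 mm². So its area = 544.75 mm². Layer 32 is larger (544.75 vs 304.50 mm²).

layer 32 (z = 8.96 mm)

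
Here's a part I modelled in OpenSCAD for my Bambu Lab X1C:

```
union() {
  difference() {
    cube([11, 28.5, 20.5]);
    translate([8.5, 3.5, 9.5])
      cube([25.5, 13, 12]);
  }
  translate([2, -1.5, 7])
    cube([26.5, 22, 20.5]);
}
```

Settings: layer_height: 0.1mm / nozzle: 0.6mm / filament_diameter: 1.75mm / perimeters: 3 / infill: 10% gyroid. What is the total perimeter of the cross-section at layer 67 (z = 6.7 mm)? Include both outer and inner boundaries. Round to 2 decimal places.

79.00 mm

At z = 6.7 mm: the cube is present — its section is the full 11×28.5 rectangle (perimeter 79.00 mm); the cube at (8.5, 3.5) does not reach this height (z outside [9.5, 21.5]); Taking the first minus the rest: none of the subtracted shapes is present at this height, so the 11×28.5 cube is unchanged — boundary = 79.00 mm; the cube at (2, -1.5) does not reach this height (z outside [7, 27.5]); Merging all regions: only the result so far is present, so the union is just that shape — boundary = 79.00 mm. Overall, the cross-section is a single solid region. Total boundary length (outer) = 79.00 mm.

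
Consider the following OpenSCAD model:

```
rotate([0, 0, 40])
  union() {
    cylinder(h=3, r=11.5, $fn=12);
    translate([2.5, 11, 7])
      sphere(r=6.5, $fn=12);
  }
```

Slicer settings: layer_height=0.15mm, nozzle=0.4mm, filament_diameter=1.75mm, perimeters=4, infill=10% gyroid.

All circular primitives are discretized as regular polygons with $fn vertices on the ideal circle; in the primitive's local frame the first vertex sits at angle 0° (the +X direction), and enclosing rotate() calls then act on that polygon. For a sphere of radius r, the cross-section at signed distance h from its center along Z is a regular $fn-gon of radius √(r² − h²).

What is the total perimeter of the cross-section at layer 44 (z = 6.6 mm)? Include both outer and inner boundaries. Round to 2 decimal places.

40.30 mm

At z = 6.6 mm: the cylinder is absent (z outside [0, 3]); the sphere at (2.5, 11): section is a regular 12-gon, circumradius = √(r²−h²) = √(6.5²−0.4²) = 6.488 (perimeter = 2·12·6.488·sin(180°/12) = 40.30 mm); Combining (union): only the r=6.5 sphere at (2.5, 11) is present, so the union is just that shape — boundary = 40.30 mm; (rotated 40° about Z; rotation is an isometry so areas/perimeters/island counts are preserved). Overall, the cross-section is a single solid region. Total boundary length (outer) = 40.30 mm.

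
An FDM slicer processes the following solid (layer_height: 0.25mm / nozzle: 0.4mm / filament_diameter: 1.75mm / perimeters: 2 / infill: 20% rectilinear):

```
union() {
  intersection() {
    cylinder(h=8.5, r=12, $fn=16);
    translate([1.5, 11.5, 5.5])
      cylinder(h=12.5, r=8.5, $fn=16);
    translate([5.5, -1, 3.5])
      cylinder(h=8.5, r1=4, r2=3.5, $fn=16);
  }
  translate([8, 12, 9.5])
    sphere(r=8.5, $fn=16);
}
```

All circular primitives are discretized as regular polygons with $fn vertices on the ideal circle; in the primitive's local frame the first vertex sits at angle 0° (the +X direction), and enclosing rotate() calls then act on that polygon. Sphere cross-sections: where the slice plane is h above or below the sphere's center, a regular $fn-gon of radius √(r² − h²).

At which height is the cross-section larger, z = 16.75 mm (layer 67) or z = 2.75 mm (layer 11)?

Layer 67 (z = 16.75): the cylinder is not intersected at this z (z outside [0, 8.5]); the r=8.5 cylinder at (1.5, 11.5) gives a regular 16-gon of circumradius 8.5 (constant along its height) (area = (16/2)·8.500²·sin(360°/16) = 221.19 mm²); the cone at (5.5, -1) is not intersected at this z (z outside [3.5, 12]); Taking the intersection: at least one operand is absent at this height, so nothing remains; the sphere at (8, 12): section is a regular 16-gon, circumradius = √(r²−h²) = √(8.5²−7.25²) = 4.437 (area = (16/2)·4.437²·sin(360°/16) = 60.27 mm²); Combining (union): only the r=8.5 sphere at (8, 12) is present, so the union is just that shape — area = 60.27 mm². So its area = 60.27 mm². Layer 11 (z = 2.75): the r=12 cylinder contributes a regular 16-gon of circumradius 12 (area = (16/2)·12.000²·sin(360°/16) = 440.85 mm²); the cylinder at (1.5, 11.5) does not reach this height (z outside [5.5, 18]); the cone at (5.5, -1) does not reach this height (z outside [3.5, 12]); After intersecting: at least one operand is absent at this height, so nothing remains; the r=8.5 sphere at (8, 12) slices to a regular 16-gon of circumradius 5.166 (√(r²−h²) with h=6.75 from center) (area = (16/2)·5.166²·sin(360°/16) = 81.70 mm²); Taking the union: only the r=8.5 sphere at (8, 12) is present, so the union is just that shape — area = 81.70 mm². So its area = 81.70 mm². Layer 11 is larger (81.70 vs 60.27 mm²).

layer 11 (z = 2.75 mm)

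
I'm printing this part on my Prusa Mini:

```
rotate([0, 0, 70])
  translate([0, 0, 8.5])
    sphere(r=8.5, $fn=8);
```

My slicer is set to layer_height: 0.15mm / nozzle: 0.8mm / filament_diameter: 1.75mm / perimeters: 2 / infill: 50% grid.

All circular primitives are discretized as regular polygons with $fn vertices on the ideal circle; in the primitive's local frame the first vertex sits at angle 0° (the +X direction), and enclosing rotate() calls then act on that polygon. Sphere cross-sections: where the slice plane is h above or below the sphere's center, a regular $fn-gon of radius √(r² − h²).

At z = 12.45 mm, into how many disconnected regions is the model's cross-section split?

1

At z = 12.45 mm: the r=8.5 sphere slices to a regular 8-gon of circumradius 7.526 (√(r²−h²) with h=3.95 from center); (whole slice rotated 70° about Z — lengths, areas and connectivity unchanged). The result has 1 disconnected region.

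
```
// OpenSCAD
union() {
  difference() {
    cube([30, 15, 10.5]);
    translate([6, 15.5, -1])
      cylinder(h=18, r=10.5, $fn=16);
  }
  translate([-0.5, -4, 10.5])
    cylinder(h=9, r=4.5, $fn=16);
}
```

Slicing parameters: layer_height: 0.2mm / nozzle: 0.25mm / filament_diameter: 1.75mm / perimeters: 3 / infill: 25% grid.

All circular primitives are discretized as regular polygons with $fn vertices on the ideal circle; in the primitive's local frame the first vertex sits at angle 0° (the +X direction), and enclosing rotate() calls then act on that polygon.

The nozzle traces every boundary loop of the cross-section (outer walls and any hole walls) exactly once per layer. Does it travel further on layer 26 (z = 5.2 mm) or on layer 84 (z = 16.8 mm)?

layer 26 (z = 5.2 mm)

Layer 26 (z = 5.2): the 30×15 cube contributes its full rectangle (perimeter 90.00 mm); the r=10.5 cylinder at (6, 15.5) gives a regular 16-gon of circumradius 10.5 (constant along its height) (perimeter = 2·16·10.500·sin(180°/16) = 65.55 mm); After the difference (first − rest): starting from the 30×15 cube, the r=10.5 cylinder at (6, 15.5) partially overlaps it — only the 134.65 mm² overlap (of its 337.53 mm²) is removed, clipping the outline — boundary = 88.08 mm; the cylinder at (-0.5, -4) is absent (z outside [10.5, 19.5]); Merging all regions: only that combined region is present, so the union is just that shape — boundary = 88.08 mm. So its perimeter = 88.08 mm. Layer 84 (z = 16.8): the cube is not intersected at this z (z outside [0, 10.5]); the cylinder at (6, 15.5): section is a regular 16-gon, circumradius r=10.5 (perimeter = 2·16·10.500·sin(180°/16) = 65.55 mm); Subtracting the remaining from the first: the first operand is absent here, so nothing remains; the cylinder at (-0.5, -4): section is a regular 16-gon, circumradius r=4.5 (perimeter = 2·16·4.500·sin(180°/16) = 28.09 mm); Merging all regions: only the r=4.5 cylinder at (-0.5, -4) is present, so the union is just that shape — boundary = 28.09 mm. So its perimeter = 28.09 mm. Layer 26 is larger (88.08 vs 28.09 mm).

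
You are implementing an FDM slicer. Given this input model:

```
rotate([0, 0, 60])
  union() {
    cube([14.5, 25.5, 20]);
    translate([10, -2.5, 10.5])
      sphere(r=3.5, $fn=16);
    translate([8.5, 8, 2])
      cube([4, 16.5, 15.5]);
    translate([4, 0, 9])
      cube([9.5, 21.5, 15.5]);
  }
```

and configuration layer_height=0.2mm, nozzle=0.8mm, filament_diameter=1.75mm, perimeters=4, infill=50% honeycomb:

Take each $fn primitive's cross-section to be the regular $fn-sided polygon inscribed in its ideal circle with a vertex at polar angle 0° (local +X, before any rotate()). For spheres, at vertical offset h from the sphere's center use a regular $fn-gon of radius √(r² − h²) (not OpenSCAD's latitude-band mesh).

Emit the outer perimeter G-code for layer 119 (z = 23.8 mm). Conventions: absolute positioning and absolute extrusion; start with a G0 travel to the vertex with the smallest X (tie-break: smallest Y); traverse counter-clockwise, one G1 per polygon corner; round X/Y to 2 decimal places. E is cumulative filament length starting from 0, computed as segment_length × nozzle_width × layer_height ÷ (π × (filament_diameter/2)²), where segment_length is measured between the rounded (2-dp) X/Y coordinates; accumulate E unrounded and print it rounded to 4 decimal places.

At z = 23.8 mm: the cube does not reach this height (z outside [0, 20]); the sphere at (10, -2.5) is not intersected at this z (|z−center|=13.300 > r=3.5); the cube at (8.5, 8) is not intersected at this z (z outside [2, 17.5]); the 9.5×21.5 cube at (4, 0) contributes its full rectangle; Merging all regions: only the 9.5×21.5 cube at (4, 0) is present, so the union is just that shape — 1 connected region; (rotated 60° about Z; rotation is an isometry so areas/perimeters/island counts are preserved). The outline is a single polygon with 4 vertices. Extrusion per mm of travel: 0.8 × 0.2 / (π × 0.875²) = 0.066520. Accumulating E over each segment gives final E = 4.1246.

G0 X-16.62 Y14.21 Z23.80
G1 X2.00 Y3.46 E1.4302
G1 X6.75 Y11.69 E2.0623
G1 X-11.87 Y22.44 E3.4925
G1 X-16.62 Y14.21 E4.1246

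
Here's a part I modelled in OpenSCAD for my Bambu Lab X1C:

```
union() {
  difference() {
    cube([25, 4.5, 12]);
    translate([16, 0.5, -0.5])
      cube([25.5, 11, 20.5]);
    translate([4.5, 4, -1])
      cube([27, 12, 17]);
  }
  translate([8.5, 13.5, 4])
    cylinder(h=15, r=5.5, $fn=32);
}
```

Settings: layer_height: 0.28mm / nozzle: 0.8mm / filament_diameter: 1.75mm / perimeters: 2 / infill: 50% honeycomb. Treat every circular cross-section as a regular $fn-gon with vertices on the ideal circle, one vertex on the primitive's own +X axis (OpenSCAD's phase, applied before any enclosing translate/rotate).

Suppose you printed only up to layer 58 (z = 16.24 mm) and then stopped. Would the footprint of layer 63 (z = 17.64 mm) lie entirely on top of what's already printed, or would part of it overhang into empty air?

entirely on top

Compare the two slices. At z = 16.24: the cube is absent (z outside [0, 12]); the 25.5×11 cube at (16, 0.5) contributes its full rectangle (area 280.50 mm²); the cube at (4.5, 4) does not reach this height (z outside [-1, 16]); Subtracting the remaining from the first: the first operand is absent here, so nothing remains; the r=5.5 cylinder at (8.5, 13.5) gives a regular 32-gon of circumradius 5.5 (constant along its height) (area = (32/2)·5.500²·sin(360°/32) = 94.42 mm²); Combining (union): only the r=5.5 cylinder at (8.5, 13.5) is present, so the union is just that shape — area = 94.42 mm². At z = 17.64: the cube is not intersected at this z (z outside [0, 12]); the cube at (16, 0.5) (footprint 25.5×11) is included at this height (area 280.50 mm²); the cube at (4.5, 4) does not reach this height (z outside [-1, 16]); Subtracting the remaining from the first: the first operand is absent here, so nothing remains; the cylinder at (8.5, 13.5): section is a regular 32-gon, circumradius r=5.5 (area = (32/2)·5.500²·sin(360°/32) = 94.42 mm²); Taking the union: only the r=5.5 cylinder at (8.5, 13.5) is present, so the union is just that shape — area = 94.42 mm². Checking containment: the cross-section at z = 17.64 is a subset of the cross-section at z = 16.24.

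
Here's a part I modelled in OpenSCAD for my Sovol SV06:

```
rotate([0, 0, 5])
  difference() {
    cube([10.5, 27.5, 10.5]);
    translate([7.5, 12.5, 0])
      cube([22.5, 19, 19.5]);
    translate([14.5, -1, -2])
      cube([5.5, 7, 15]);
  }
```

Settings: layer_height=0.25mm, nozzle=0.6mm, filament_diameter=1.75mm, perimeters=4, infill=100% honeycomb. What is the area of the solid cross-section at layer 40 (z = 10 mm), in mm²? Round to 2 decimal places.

At z = 10 mm: the 10.5×27.5 cube contributes its full rectangle (area 288.75 mm²); the cube at (7.5, 12.5) (footprint 22.5×19) is included at this height (area 427.50 mm²); the cube at (14.5, -1) is present — its section is the full 5.5×7 rectangle (area 38.50 mm²); After the difference (first − rest): starting from the 10.5×27.5 cube (288.75 mm²), the 22.5×19 cube at (7.5, 12.5) partially overlaps it — only the 45.00 mm² overlap (of its 427.50 mm²) is removed, clipping the outline; the 5.5×7 cube at (14.5, -1) misses the remaining region (no effect) — area = 243.75 mm²; (whole slice rotated 5° about Z — lengths, areas and connectivity unchanged). Overall, the cross-section is a single solid region. Net area = 243.75 mm².

243.75 mm²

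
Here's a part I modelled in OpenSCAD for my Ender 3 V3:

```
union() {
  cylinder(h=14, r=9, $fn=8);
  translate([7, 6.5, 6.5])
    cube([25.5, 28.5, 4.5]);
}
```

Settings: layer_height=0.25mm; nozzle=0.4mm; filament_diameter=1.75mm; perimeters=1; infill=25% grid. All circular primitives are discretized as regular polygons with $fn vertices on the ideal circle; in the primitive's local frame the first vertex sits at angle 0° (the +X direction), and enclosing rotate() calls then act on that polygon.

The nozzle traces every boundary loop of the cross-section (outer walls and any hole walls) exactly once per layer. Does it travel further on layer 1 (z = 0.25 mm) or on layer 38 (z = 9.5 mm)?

layer 38 (z = 9.5 mm)

Layer 1 (z = 0.25): the cylinder: section is a regular 8-gon, circumradius r=9 (perimeter = 2·8·9.000·sin(180°/8) = 55.11 mm); the cube at (7, 6.5) does not reach this height (z outside [6.5, 11]); Taking the union: only the r=9 cylinder is present, so the union is just that shape — boundary = 55.11 mm. So its perimeter = 55.11 mm. Layer 38 (z = 9.5): the r=9 cylinder gives a regular 8-gon of circumradius 9 (constant along its height) (perimeter = 2·8·9.000·sin(180°/8) = 55.11 mm); the cube at (7, 6.5) (footprint 25.5×28.5) is included at this height (perimeter 108.00 mm); Taking the union: the 2 present regions are separate (no shared area or edge), so areas and boundary lengths simply add and each stays a separate island — boundary = 163.11 mm. So its perimeter = 163.11 mm. Layer 38 is larger (163.11 vs 55.11 mm).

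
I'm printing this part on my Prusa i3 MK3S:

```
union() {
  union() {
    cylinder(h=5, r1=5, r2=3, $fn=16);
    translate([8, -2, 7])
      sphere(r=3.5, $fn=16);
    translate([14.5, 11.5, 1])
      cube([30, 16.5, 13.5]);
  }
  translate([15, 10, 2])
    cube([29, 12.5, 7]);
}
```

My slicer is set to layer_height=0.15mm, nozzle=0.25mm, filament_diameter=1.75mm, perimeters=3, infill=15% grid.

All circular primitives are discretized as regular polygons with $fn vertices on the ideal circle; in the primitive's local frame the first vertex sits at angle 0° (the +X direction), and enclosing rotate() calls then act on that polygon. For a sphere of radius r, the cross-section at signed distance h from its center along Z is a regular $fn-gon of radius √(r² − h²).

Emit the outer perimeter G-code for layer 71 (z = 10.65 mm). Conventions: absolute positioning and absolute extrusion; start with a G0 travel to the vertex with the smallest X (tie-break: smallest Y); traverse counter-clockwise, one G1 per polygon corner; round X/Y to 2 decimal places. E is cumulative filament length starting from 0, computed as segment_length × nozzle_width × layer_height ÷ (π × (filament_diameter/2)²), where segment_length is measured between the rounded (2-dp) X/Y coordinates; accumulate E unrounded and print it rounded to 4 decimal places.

G0 X14.50 Y11.50 Z10.65
G1 X44.50 Y11.50 E0.4677
G1 X44.50 Y28.00 E0.7250
G1 X14.50 Y28.00 E1.1927
G1 X14.50 Y11.50 E1.4499

At z = 10.65 mm: the cone is not intersected at this z (z outside [0, 5]); the sphere at (8, -2) is absent (|z−center|=3.650 > r=3.5); the 30×16.5 cube at (14.5, 11.5) contributes its full rectangle; Taking the union: only the 30×16.5 cube at (14.5, 11.5) is present, so the union is just that shape — 1 connected region; the cube at (15, 10) does not reach this height (z outside [2, 9]); Combining (union): only the result so far is present, so the union is just that shape — 1 connected region. The outline is a single polygon with 4 vertices. Extrusion per mm of travel: 0.25 × 0.15 / (π × 0.875²) = 0.015591. Accumulating E over each segment gives final E = 1.4499.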